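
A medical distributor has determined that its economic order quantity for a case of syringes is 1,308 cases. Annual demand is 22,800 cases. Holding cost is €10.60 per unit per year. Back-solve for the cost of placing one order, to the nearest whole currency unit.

S ≈ €398

Squaring Q* = √(2DS/H) gives Q*² = 2DS/H.
From Q* = √(2DS/H): S = Q*²H / (2D) = 1,308² × 10.6 / (2 × 22,800) = 397.7008.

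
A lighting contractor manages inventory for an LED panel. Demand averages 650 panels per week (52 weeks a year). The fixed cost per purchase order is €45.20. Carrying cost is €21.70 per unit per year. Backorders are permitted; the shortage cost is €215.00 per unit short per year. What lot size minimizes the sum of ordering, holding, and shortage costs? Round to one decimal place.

Q* ≈ 393.7 panels

Annual demand D = 650 × 52 = 33,800.
With planned backorders, Q* = √(2DS/H) · √((H+B)/B).
√(2DS/H) = √(2 × 33,800 × 45.2 / 21.7) = 375.243.
√((H+B)/B) = √((21.7+215)/215) = 1.0493.
Q* ≈ 393.725.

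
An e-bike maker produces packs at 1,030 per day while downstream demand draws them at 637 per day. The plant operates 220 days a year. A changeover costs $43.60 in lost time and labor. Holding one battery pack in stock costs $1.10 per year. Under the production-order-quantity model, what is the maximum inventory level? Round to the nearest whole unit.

I_max ≈ 2,059 packs

Annual demand D = 637 × 220 = 140,140.
Production build-up factor (1 − d/p) = 1 − 637/1,030 = 0.3816.
Q* = √(2DS / (H(1 − d/p))) = √(2 × 140,140 × 43.6 / (1.1 × 0.3816)).
= √(12,220,208 / 0.4197) ≈ 5395.917.
Maximum inventory = Q*(1 − d/p) = 5395.917 × 0.3816 ≈ 2058.831.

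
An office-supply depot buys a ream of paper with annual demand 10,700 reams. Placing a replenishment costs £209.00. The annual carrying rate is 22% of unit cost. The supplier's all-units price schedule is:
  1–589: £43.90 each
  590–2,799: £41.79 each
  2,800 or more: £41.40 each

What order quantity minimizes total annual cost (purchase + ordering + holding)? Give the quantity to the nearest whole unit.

Q* ≈ 697 reams

Holding cost per unit per year at price C is H = 0.22·C.
Evaluate total cost at each tier's feasible EOQ or, if the EOQ is below the tier, at the tier's minimum quantity.
Tier 1 (£43.90): EOQ = 680.5 exceeds tier's upper bound 589, so this tier is dominated.
EOQ at £41.79 = 697.5 (feasible in tier 2): TC = 10,700×£41.79 + (10,700/697.5)×209 + (697.5/2)×0.22×£41.79 = £453,565.50.
EOQ at £41.40 = 700.8 < 2800, so use break Q=2800: TC = 10,700×£41.40 + (10,700/2800.0)×209 + (2800.0/2)×0.22×£41.40 = £456,529.88.
Lowest total cost is £453,565.50 at Q = 697.5.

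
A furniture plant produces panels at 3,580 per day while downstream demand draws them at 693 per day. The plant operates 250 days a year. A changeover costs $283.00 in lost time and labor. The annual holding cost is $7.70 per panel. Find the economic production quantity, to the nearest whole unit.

Q* ≈ 3,974 panels

Annual demand D = 693 × 250 = 173,250.
Production build-up factor (1 − d/p) = 1 − 693/3,580 = 0.8064.
Q* = √(2DS / (H(1 − d/p))) = √(2 × 173,250 × 283 / (7.7 × 0.8064)).
= √(98,059,500 / 6.2095) ≈ 3973.906.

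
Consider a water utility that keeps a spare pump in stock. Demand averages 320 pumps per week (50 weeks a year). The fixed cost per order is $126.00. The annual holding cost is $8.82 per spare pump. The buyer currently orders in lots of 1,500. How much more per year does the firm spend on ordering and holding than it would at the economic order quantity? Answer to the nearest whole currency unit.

Annual demand D = 320 × 50 = 16,000.
EOQ = √(2DS/H) = √(2 × 16,000 × 126 / 8.82) ≈ 676.12.
Cost at Q* = (D/Q*)S + (Q*/2)H = √(2DSH) ≈ $5,963.41.
Cost at Q = 1,500: (16,000/1,500)×126 + (1,500/2)×8.82 = $1,344.00 + $6,615.00 = $7,959.00.
Excess = $7,959.00 − $5,963.41 = $1,995.59.

Extra cost ≈ $1,996 per year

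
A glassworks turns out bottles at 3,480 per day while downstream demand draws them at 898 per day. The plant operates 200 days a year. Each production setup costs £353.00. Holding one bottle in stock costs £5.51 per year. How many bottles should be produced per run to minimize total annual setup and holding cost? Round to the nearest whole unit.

Q* ≈ 5,569 bottles

Annual demand D = 898 × 200 = 179,600.
Production build-up factor (1 − d/p) = 1 − 898/3,480 = 0.7420.
Q* = √(2DS / (H(1 − d/p))) = √(2 × 179,600 × 353 / (5.51 × 0.7420)).
= √(126,797,600 / 4.0882) ≈ 5569.180.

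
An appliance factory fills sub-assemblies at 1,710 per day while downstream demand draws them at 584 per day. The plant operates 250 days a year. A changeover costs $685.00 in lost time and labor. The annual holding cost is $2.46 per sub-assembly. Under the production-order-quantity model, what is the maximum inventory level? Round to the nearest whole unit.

I_max ≈ 7,317 sub-assemblies

Annual demand D = 584 × 250 = 146,000.
Production build-up factor (1 − d/p) = 1 − 584/1,710 = 0.6585.
Q* = √(2DS / (H(1 − d/p))) = √(2 × 146,000 × 685 / (2.46 × 0.6585)).
= √(200,020,000 / 1.6199) ≈ 11112.148.
Maximum inventory = Q*(1 − d/p) = 11112.148 × 0.6585 ≈ 7317.122.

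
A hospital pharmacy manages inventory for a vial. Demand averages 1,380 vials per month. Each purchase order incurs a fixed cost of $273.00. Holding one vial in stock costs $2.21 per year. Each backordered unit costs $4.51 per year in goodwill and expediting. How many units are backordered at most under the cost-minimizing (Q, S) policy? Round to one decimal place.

S* ≈ 812.0 vials

Annual demand D = 1,380 × 12 = 16,560.
With planned backorders, Q* = √(2DS/H) · √((H+B)/B).
√(2DS/H) = √(2 × 16,560 × 273 / 2.21) = 2022.695.
√((H+B)/B) = √((2.21+4.51)/4.51) = 1.2207.
Q* ≈ 2469.032.
S* = Q* · H/(H+B) = 2469.032 × 2.21/6.72 ≈ 811.988.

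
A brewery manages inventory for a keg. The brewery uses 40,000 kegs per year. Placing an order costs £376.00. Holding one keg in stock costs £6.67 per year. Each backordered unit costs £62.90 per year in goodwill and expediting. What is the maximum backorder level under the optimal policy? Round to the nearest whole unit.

With planned backorders, Q* = √(2DS/H) · √((H+B)/B).
√(2DS/H) = √(2 × 40,000 × 376 / 6.67) = 2123.616.
√((H+B)/B) = √((6.67+62.9)/62.9) = 1.0517.
Q* ≈ 2233.375.
S* = Q* · H/(H+B) = 2233.375 × 6.67/69.57 ≈ 214.124.

S* ≈ 214 kegs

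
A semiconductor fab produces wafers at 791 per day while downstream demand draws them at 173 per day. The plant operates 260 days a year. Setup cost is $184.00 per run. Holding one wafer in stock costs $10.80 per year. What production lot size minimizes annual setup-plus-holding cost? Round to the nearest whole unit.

Q* ≈ 1,401 wafers

Annual demand D = 173 × 260 = 44,980.
Production build-up factor (1 − d/p) = 1 − 173/791 = 0.7813.
Q* = √(2DS / (H(1 − d/p))) = √(2 × 44,980 × 184 / (10.8 × 0.7813)).
= √(16,552,640 / 8.4379) ≈ 1400.605.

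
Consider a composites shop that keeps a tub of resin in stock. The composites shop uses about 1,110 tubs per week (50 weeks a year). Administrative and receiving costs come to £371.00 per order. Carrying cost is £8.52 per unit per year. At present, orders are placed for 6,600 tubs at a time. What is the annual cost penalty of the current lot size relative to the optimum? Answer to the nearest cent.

Annual demand D = 1,110 × 50 = 55,500.
EOQ = √(2DS/H) = √(2 × 55,500 × 371 / 8.52) ≈ 2198.51.
Cost at Q* = (D/Q*)S + (Q*/2)H = √(2DSH) ≈ £18,731.31.
Cost at Q = 6,600: (55,500/6,600)×371 + (6,600/2)×8.52 = £3,119.77 + £28,116.00 = £31,235.77.
Excess = £31,235.77 − £18,731.31 = £12,504.46.

Extra cost ≈ £12,504.46 per year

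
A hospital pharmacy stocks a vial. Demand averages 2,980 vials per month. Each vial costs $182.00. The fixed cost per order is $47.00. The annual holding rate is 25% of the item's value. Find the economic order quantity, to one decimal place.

Annual demand D = 2,980 × 12 = 35,760.
Holding cost H = 0.25 × $182.00 = $45.5000 per unit per year.
EOQ = √(2DS / H) = √(2 × 35,760 × 47 / 45.5).
= √(3,361,440 / 45.5) = √73,877.8022 ≈ 271.805.

Q* ≈ 271.8 vials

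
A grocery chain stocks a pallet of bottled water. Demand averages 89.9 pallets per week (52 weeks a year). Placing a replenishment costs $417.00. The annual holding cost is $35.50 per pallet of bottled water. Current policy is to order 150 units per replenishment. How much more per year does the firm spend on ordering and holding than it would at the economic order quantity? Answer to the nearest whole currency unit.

Extra cost ≈ $3,894 per year

Annual demand D = 89.9 × 52 = 4,674.8.
EOQ = √(2DS/H) = √(2 × 4,674.8 × 417 / 35.5) ≈ 331.40.
Cost at Q* = (D/Q*)S + (Q*/2)H = √(2DSH) ≈ $11,764.64.
Cost at Q = 150: (4,674.8/150)×417 + (150/2)×35.5 = $12,995.94 + $2,662.50 = $15,658.44.
Excess = $15,658.44 − $11,764.64 = $3,893.80.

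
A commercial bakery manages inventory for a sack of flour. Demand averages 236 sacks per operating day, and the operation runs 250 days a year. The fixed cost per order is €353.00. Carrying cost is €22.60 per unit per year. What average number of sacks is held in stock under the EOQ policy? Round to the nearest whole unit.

Average inventory ≈ 679 sacks

Annual demand D = 236 × 250 = 59,000.
The optimal lot size = √(2DS/H) = √(2 × 59,000 × 353 / 22.6) ≈ 1357.61.
Average inventory = Q*/2 ≈ 1357.61 / 2 = 678.804.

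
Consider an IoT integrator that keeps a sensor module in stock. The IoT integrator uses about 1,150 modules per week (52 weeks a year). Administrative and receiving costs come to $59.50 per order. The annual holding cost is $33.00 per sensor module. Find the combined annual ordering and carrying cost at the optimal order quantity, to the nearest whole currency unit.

Annual demand D = 1,150 × 52 = 59,800.
The optimal lot size = √(2DS/H) = √(2 × 59,800 × 59.5 / 33) ≈ 464.37.
At Q*, ordering cost (D/Q*)S equals holding cost (Q*/2)H, each = √(DSH/2).
Minimum total = √(2DSH) = √(2 × 59,800 × 59.5 × 33) ≈ 15324.314.

TC* ≈ $15,324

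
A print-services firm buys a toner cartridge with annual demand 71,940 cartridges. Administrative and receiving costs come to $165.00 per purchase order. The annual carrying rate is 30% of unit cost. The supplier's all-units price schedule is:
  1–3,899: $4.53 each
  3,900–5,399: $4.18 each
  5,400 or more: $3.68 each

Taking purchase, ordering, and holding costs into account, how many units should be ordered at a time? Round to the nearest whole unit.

Holding cost per unit per year at price C is H = 0.30·C.
For each price level, check whether its EOQ is feasible; otherwise the best quantity at that price is the breakpoint.
Tier 1 ($4.53): EOQ = 4179.6 exceeds tier's upper bound 3899, so this tier is dominated.
EOQ at $4.18 = 4351.0 (feasible in tier 2): TC = 71,940×$4.18 + (71,940/4351.0)×165 + (4351.0/2)×0.30×$4.18 = $306,165.41.
EOQ at $3.68 = 4637.2 < 5400, so use break Q=5400: TC = 71,940×$3.68 + (71,940/5400.0)×165 + (5400.0/2)×0.30×$3.68 = $269,918.17.
Lowest total cost is $269,918.17 at Q = 5400.0.

Q* ≈ 5,400 cartridges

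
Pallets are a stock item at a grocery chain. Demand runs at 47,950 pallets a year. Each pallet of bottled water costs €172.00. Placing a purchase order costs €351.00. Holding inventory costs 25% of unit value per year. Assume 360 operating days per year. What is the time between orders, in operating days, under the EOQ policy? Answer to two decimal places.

T ≈ 6.64 days

Holding cost H = 0.25 × €172.00 = €43.0000 per unit per year.
EOQ = √(2DS/H) = √(2 × 47,950 × 351 / 43) ≈ 884.77.
Cycle time = Q*/D × 360 = 884.77 / 47,950 × 360 ≈ 6.643 days.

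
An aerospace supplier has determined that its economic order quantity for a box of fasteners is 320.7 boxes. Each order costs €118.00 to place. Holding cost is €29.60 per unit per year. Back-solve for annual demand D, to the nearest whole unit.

Squaring Q* = √(2DS/H) gives Q*² = 2DS/H.
From Q* = √(2DS/H): D = Q*²H / (2S) = 320.7² × 29.6 / (2 × 118) = 12899.641.

D ≈ 12,900 boxes per year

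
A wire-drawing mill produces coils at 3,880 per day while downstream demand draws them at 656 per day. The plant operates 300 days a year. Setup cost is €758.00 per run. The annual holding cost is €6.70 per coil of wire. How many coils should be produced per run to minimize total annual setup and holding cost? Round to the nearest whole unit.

Q* ≈ 7,321 coils

Annual demand D = 656 × 300 = 196,800.
Production build-up factor (1 − d/p) = 1 − 656/3,880 = 0.8309.
Q* = √(2DS / (H(1 − d/p))) = √(2 × 196,800 × 758 / (6.7 × 0.8309)).
= √(298,348,800 / 5.5672) ≈ 7320.540.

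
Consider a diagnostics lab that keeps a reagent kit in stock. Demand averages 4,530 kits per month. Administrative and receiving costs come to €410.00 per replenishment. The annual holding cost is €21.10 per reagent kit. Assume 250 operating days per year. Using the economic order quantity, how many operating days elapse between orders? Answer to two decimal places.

Annual demand D = 4,530 × 12 = 54,360.
EOQ = √(2DS/H) = √(2 × 54,360 × 410 / 21.1) ≈ 1453.47.
Cycle time = Q*/D × 250 = 1453.47 / 54,360 × 250 ≈ 6.684 days.

T ≈ 6.68 days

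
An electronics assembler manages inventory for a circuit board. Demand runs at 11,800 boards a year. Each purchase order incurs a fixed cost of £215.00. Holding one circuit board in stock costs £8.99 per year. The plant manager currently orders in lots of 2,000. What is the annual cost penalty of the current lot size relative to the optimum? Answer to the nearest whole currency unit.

Extra cost ≈ £3,505 per year

EOQ = √(2DS/H) = √(2 × 11,800 × 215 / 8.99) ≈ 751.27.
Cost at Q* = (D/Q*)S + (Q*/2)H = √(2DSH) ≈ £6,753.91.
Cost at Q = 2,000: (11,800/2,000)×215 + (2,000/2)×8.99 = £1,268.50 + £8,990.00 = £10,258.50.
Excess = £10,258.50 − £6,753.91 = £3,504.59.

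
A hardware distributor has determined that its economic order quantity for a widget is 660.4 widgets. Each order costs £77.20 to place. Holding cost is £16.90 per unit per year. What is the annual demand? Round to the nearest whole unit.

D ≈ 47,737 widgets per year

The basic EOQ model gives Q* = √(2DS/H); rearrange for the unknown.
From Q* = √(2DS/H): D = Q*²H / (2S) = 660.4² × 16.9 / (2 × 77.2) = 47736.826.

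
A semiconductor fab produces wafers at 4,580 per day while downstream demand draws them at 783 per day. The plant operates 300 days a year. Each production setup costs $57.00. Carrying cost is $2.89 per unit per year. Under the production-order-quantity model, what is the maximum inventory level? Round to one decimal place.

I_max ≈ 2,771.6 wafers

Annual demand D = 783 × 300 = 234,900.
Production build-up factor (1 − d/p) = 1 − 783/4,580 = 0.8290.
Q* = √(2DS / (H(1 − d/p))) = √(2 × 234,900 × 57 / (2.89 × 0.8290)).
= √(26,778,600 / 2.3959) ≈ 3343.162.
Maximum inventory = Q*(1 − d/p) = 3343.162 × 0.8290 ≈ 2771.613.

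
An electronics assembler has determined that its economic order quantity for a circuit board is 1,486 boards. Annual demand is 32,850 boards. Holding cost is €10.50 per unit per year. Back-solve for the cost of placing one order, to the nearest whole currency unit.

The basic EOQ model gives Q* = √(2DS/H); rearrange for the unknown.
From Q* = √(2DS/H): S = Q*²H / (2D) = 1,486² × 10.5 / (2 × 32,850) = 352.9080.

S ≈ €353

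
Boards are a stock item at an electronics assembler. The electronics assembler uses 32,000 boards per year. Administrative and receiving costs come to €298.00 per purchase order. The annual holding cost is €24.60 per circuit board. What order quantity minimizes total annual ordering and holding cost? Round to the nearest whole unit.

Q* ≈ 881 boards

EOQ = √(2DS / H) = √(2 × 32,000 × 298 / 24.6).
= √(19,072,000 / 24.6) = √775,284.5528 ≈ 880.502.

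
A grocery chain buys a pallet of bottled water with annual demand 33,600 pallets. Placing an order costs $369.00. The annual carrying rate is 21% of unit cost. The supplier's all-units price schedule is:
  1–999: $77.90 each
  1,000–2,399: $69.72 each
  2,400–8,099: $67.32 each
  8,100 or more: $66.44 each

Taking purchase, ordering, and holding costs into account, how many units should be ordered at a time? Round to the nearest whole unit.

Q* ≈ 2,400 pallets

Holding cost per unit per year at price C is H = 0.21·C.
Candidates are each tier's EOQ (if it falls in that tier) and each price-break quantity.
Tier 1 ($77.90): EOQ = 1231.2 exceeds tier's upper bound 999, so this tier is dominated.
EOQ at $69.72 = 1301.4 (feasible in tier 2): TC = 33,600×$69.72 + (33,600/1301.4)×369 + (1301.4/2)×0.21×$69.72 = $2,361,646.00.
EOQ at $67.32 = 1324.4 < 2400, so use break Q=2400: TC = 33,600×$67.32 + (33,600/2400.0)×369 + (2400.0/2)×0.21×$67.32 = $2,284,082.64.
EOQ at $66.44 = 1333.1 < 8100, so use break Q=8100: TC = 33,600×$66.44 + (33,600/8100.0)×369 + (8100.0/2)×0.21×$66.44 = $2,290,421.89.
Lowest total cost is $2,284,082.64 at Q = 2400.0.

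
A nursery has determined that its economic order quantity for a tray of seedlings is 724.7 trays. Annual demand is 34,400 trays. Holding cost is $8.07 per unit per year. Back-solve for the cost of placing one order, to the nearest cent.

S ≈ $61.60

The basic EOQ model gives Q* = √(2DS/H); rearrange for the unknown.
From Q* = √(2DS/H): S = Q*²H / (2D) = 724.7² × 8.07 / (2 × 34,400) = 61.6030.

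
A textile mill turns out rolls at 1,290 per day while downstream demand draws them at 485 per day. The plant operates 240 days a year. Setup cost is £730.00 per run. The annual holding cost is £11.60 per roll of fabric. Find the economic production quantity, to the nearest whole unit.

Q* ≈ 4,845 rolls

Annual demand D = 485 × 240 = 116,400.
Production build-up factor (1 − d/p) = 1 − 485/1,290 = 0.6240.
Q* = √(2DS / (H(1 − d/p))) = √(2 × 116,400 × 730 / (11.6 × 0.6240)).
= √(169,944,000 / 7.2388) ≈ 4845.302.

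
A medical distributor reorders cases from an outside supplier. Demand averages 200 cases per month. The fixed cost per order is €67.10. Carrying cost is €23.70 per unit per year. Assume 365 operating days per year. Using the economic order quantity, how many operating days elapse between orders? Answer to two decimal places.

T ≈ 17.73 days

Annual demand D = 200 × 12 = 2,400.
The optimal lot size = √(2DS/H) = √(2 × 2,400 × 67.1 / 23.7) ≈ 116.58.
Cycle time = Q*/D × 365 = 116.58 / 2,400 × 365 ≈ 17.729 days.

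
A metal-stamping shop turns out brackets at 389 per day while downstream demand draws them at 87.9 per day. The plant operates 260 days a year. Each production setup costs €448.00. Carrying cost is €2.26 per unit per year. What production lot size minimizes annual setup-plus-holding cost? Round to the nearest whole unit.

Q* ≈ 3,421 brackets

Annual demand D = 87.9 × 260 = 22,854.
Production build-up factor (1 − d/p) = 1 − 87.9/389 = 0.7740.
Q* = √(2DS / (H(1 − d/p))) = √(2 × 22,854 × 448 / (2.26 × 0.7740)).
= √(20,477,184 / 1.7493) ≈ 3421.372.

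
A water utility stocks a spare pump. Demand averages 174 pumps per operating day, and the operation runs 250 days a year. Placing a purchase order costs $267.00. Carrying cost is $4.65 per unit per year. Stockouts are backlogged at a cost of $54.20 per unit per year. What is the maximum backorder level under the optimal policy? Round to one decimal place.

S* ≈ 184.0 pumps

Annual demand D = 174 × 250 = 43,500.
With planned backorders, Q* = √(2DS/H) · √((H+B)/B).
√(2DS/H) = √(2 × 43,500 × 267 / 4.65) = 2235.058.
√((H+B)/B) = √((4.65+54.2)/54.2) = 1.0420.
Q* ≈ 2328.962.
S* = Q* · H/(H+B) = 2328.962 × 4.65/58.85 ≈ 184.022.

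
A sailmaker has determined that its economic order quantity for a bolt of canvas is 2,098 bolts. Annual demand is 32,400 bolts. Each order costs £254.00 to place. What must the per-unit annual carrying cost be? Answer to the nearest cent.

H ≈ £3.74

The basic EOQ model gives Q* = √(2DS/H); rearrange for the unknown.
From Q* = √(2DS/H): H = 2DS / Q*² = 2 × 32,400 × 254 / 2,098² = 3.7394.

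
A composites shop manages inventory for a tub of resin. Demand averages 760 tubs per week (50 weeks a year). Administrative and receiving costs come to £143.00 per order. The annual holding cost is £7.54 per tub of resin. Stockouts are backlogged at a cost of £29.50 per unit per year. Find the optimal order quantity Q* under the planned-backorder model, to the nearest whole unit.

Annual demand D = 760 × 50 = 38,000.
With planned backorders, Q* = √(2DS/H) · √((H+B)/B).
√(2DS/H) = √(2 × 38,000 × 143 / 7.54) = 1200.575.
√((H+B)/B) = √((7.54+29.5)/29.5) = 1.1205.
Q* ≈ 1345.283.

Q* ≈ 1,345 tubs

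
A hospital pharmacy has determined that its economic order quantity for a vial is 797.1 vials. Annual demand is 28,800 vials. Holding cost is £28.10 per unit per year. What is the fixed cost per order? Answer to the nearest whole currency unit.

The basic EOQ model gives Q* = √(2DS/H); rearrange for the unknown.
From Q* = √(2DS/H): S = Q*²H / (2D) = 797.1² × 28.1 / (2 × 28,800) = 309.9627.

S ≈ £310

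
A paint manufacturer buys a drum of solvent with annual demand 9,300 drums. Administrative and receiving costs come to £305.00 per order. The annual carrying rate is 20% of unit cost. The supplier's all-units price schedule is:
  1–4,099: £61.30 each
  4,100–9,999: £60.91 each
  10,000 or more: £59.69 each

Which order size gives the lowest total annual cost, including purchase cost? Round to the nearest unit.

Q* ≈ 680 drums

Holding cost per unit per year at price C is H = 0.20·C.
Candidates are each tier's EOQ (if it falls in that tier) and each price-break quantity.
EOQ at £61.30 = 680.2 (feasible in tier 1): TC = 9,300×£61.30 + (9,300/680.2)×305 + (680.2/2)×0.20×£61.30 = £578,429.72.
EOQ at £60.91 = 682.4 < 4100, so use break Q=4100: TC = 9,300×£60.91 + (9,300/4100.0)×305 + (4100.0/2)×0.20×£60.91 = £592,127.93.
EOQ at £59.69 = 689.4 < 10000, so use break Q=10000: TC = 9,300×£59.69 + (9,300/10000.0)×305 + (10000.0/2)×0.20×£59.69 = £615,090.65.
Lowest total cost is £578,429.72 at Q = 680.2.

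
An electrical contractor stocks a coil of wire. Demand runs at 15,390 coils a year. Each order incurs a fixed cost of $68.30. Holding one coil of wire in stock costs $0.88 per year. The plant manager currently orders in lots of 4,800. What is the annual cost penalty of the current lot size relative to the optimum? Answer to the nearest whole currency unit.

Extra cost ≈ $971 per year

EOQ = √(2DS/H) = √(2 × 15,390 × 68.3 / 0.88) ≈ 1545.62.
Cost at Q* = (D/Q*)S + (Q*/2)H = √(2DSH) ≈ $1,360.15.
Cost at Q = 4,800: (15,390/4,800)×68.3 + (4,800/2)×0.88 = $218.99 + $2,112.00 = $2,330.99.
Excess = $2,330.99 − $1,360.15 = $970.84.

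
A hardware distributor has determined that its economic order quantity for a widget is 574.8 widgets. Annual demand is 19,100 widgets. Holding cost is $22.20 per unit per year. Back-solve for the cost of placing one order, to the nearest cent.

S ≈ $192.01

Invert the EOQ relation Q*² = 2DS/H.
From Q* = √(2DS/H): S = Q*²H / (2D) = 574.8² × 22.2 / (2 × 19,100) = 192.0097.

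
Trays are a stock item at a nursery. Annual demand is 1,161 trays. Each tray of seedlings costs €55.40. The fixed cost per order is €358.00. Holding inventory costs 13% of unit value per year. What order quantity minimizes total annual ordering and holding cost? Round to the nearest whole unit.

Q* ≈ 340 trays

Holding cost H = 0.13 × €55.40 = €7.2020 per unit per year.
EOQ = √(2DS / H) = √(2 × 1,161 × 358 / 7.202).
= √(831,276 / 7.202) = √115,422.9381 ≈ 339.740.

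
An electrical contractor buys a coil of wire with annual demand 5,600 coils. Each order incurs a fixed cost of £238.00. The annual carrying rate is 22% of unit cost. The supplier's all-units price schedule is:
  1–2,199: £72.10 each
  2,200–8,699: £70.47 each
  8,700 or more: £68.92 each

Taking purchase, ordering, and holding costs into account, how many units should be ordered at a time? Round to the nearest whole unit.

Holding cost per unit per year at price C is H = 0.22·C.
For each price level, check whether its EOQ is feasible; otherwise the best quantity at that price is the breakpoint.
EOQ at £72.10 = 409.9 (feasible in tier 1): TC = 5,600×£72.10 + (5,600/409.9)×238 + (409.9/2)×0.22×£72.10 = £410,262.44.
EOQ at £70.47 = 414.7 < 2200, so use break Q=2200: TC = 5,600×£70.47 + (5,600/2200.0)×238 + (2200.0/2)×0.22×£70.47 = £412,291.56.
EOQ at £68.92 = 419.3 < 8700, so use break Q=8700: TC = 5,600×£68.92 + (5,600/8700.0)×238 + (8700.0/2)×0.22×£68.92 = £452,061.64.
Lowest total cost is £410,262.44 at Q = 409.9.

Q* ≈ 410 coils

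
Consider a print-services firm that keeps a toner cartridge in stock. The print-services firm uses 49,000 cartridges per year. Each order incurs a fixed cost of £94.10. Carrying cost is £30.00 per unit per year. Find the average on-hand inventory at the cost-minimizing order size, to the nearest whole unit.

The optimal lot size = √(2DS/H) = √(2 × 49,000 × 94.1 / 30) ≈ 554.43.
Average inventory = Q*/2 ≈ 554.43 / 2 = 277.215.

Average inventory ≈ 277 cartridges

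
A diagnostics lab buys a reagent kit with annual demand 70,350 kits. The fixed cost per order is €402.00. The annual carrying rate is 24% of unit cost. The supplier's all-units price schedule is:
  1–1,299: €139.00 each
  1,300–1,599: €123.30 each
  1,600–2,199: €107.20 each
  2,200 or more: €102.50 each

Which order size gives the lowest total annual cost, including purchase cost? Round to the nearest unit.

Q* ≈ 2,200 kits

Holding cost per unit per year at price C is H = 0.24·C.
For each price level, check whether its EOQ is feasible; otherwise the best quantity at that price is the breakpoint.
Tier 1 (€139.00): EOQ = 1302.1 exceeds tier's upper bound 1299, so this tier is dominated.
EOQ at €123.30 = 1382.5 (feasible in tier 2): TC = 70,350×€123.30 + (70,350/1382.5)×402 + (1382.5/2)×0.24×€123.30 = €8,715,066.67.
EOQ at €107.20 = 1482.7 < 1600, so use break Q=1600: TC = 70,350×€107.20 + (70,350/1600.0)×402 + (1600.0/2)×0.24×€107.20 = €7,579,777.84.
EOQ at €102.50 = 1516.3 < 2200, so use break Q=2200: TC = 70,350×€102.50 + (70,350/2200.0)×402 + (2200.0/2)×0.24×€102.50 = €7,250,789.86.
Lowest total cost is €7,250,789.86 at Q = 2200.0.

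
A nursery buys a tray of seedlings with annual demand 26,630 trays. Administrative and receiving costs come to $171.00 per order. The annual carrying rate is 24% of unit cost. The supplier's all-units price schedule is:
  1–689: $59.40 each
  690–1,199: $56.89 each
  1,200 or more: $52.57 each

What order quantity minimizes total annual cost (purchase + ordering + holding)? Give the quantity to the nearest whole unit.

Holding cost per unit per year at price C is H = 0.24·C.
For each price level, check whether its EOQ is feasible; otherwise the best quantity at that price is the breakpoint.
Tier 1 ($59.40): EOQ = 799.3 exceeds tier's upper bound 689, so this tier is dominated.
EOQ at $56.89 = 816.7 (feasible in tier 2): TC = 26,630×$56.89 + (26,630/816.7)×171 + (816.7/2)×0.24×$56.89 = $1,526,131.92.
EOQ at $52.57 = 849.6 < 1200, so use break Q=1200: TC = 26,630×$52.57 + (26,630/1200.0)×171 + (1200.0/2)×0.24×$52.57 = $1,411,303.96.
Lowest total cost is $1,411,303.96 at Q = 1200.0.

Q* ≈ 1,200 trays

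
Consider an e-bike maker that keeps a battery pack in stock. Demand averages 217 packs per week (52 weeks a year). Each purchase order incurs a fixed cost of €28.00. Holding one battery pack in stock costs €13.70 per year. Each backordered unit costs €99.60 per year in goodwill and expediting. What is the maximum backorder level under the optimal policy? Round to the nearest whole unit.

S* ≈ 28 packs

Annual demand D = 217 × 52 = 11,284.
With planned backorders, Q* = √(2DS/H) · √((H+B)/B).
√(2DS/H) = √(2 × 11,284 × 28 / 13.7) = 214.766.
√((H+B)/B) = √((13.7+99.6)/99.6) = 1.0666.
Q* ≈ 229.061.
S* = Q* · H/(H+B) = 229.061 × 13.7/113.3 ≈ 27.698.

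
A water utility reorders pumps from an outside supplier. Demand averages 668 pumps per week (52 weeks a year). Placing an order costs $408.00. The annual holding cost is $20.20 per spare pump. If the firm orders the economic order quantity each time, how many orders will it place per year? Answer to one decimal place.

Annual demand D = 668 × 52 = 34,736.
The optimal lot size = √(2DS/H) = √(2 × 34,736 × 408 / 20.2) ≈ 1184.57.
Orders per year = D / Q* = 34,736 / 1184.57 ≈ 29.324.

N ≈ 29.3 orders per year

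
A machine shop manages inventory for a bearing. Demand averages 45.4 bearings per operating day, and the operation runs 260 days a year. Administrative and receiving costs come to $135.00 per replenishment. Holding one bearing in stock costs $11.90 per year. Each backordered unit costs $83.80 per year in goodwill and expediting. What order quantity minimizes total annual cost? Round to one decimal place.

Q* ≈ 553.0 bearings

Annual demand D = 45.4 × 260 = 11,804.
With planned backorders, Q* = √(2DS/H) · √((H+B)/B).
√(2DS/H) = √(2 × 11,804 × 135 / 11.9) = 517.515.
√((H+B)/B) = √((11.9+83.8)/83.8) = 1.0686.
Q* ≈ 553.041.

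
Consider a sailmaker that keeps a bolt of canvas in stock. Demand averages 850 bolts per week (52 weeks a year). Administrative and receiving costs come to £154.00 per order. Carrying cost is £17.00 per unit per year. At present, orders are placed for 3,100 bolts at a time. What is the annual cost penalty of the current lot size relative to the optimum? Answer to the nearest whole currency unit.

Extra cost ≈ £13,333 per year

Annual demand D = 850 × 52 = 44,200.
EOQ = √(2DS/H) = √(2 × 44,200 × 154 / 17) ≈ 894.87.
Cost at Q* = (D/Q*)S + (Q*/2)H = √(2DSH) ≈ £15,212.86.
Cost at Q = 3,100: (44,200/3,100)×154 + (3,100/2)×17 = £2,195.74 + £26,350.00 = £28,545.74.
Excess = £28,545.74 − £15,212.86 = £13,332.88.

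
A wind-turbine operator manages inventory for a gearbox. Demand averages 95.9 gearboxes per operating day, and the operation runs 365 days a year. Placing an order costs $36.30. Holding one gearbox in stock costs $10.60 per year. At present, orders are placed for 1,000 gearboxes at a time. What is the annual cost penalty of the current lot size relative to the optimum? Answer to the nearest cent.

Extra cost ≈ $1,380.51 per year

Annual demand D = 95.9 × 365 = 35,003.5.
EOQ = √(2DS/H) = √(2 × 35,003.5 × 36.3 / 10.6) ≈ 489.63.
Cost at Q* = (D/Q*)S + (Q*/2)H = √(2DSH) ≈ $5,190.11.
Cost at Q = 1,000: (35,003.5/1,000)×36.3 + (1,000/2)×10.6 = $1,270.63 + $5,300.00 = $6,570.63.
Excess = $6,570.63 − $5,190.11 = $1,380.51.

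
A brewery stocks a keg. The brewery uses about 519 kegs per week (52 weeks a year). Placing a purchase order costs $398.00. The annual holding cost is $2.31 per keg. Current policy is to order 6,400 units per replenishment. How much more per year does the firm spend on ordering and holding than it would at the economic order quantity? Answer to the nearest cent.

Extra cost ≈ $2,025.85 per year

Annual demand D = 519 × 52 = 26,988.
EOQ = √(2DS/H) = √(2 × 26,988 × 398 / 2.31) ≈ 3049.55.
Cost at Q* = (D/Q*)S + (Q*/2)H = √(2DSH) ≈ $7,044.46.
Cost at Q = 6,400: (26,988/6,400)×398 + (6,400/2)×2.31 = $1,678.32 + $7,392.00 = $9,070.32.
Excess = $9,070.32 − $7,044.46 = $2,025.85.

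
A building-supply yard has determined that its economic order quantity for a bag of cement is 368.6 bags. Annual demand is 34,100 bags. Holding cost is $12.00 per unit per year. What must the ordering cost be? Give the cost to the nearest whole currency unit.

The basic EOQ model gives Q* = √(2DS/H); rearrange for the unknown.
From Q* = √(2DS/H): S = Q*²H / (2D) = 368.6² × 12 / (2 × 34,100) = 23.9060.

S ≈ $24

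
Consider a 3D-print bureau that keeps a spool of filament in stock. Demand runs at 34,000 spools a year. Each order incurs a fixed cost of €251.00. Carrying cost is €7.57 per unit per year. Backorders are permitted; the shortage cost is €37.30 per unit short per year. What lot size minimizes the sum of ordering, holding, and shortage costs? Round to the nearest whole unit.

Q* ≈ 1,647 spools

With planned backorders, Q* = √(2DS/H) · √((H+B)/B).
√(2DS/H) = √(2 × 34,000 × 251 / 7.57) = 1501.562.
√((H+B)/B) = √((7.57+37.3)/37.3) = 1.0968.
Q* ≈ 1646.899.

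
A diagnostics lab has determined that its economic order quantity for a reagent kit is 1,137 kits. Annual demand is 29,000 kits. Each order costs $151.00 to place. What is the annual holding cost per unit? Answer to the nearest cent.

H ≈ $6.77

Squaring Q* = √(2DS/H) gives Q*² = 2DS/H.
From Q* = √(2DS/H): H = 2DS / Q*² = 2 × 29,000 × 151 / 1,137² = 6.7746.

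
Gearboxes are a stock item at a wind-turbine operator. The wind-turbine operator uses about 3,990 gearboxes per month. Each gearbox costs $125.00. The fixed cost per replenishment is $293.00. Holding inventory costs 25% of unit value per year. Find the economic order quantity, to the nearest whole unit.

Annual demand D = 3,990 × 12 = 47,880.
Holding cost H = 0.25 × $125.00 = $31.2500 per unit per year.
EOQ = √(2DS / H) = √(2 × 47,880 × 293 / 31.25).
= √(28,057,680 / 31.25) = √897,845.76 ≈ 947.547.

Q* ≈ 948 gearboxes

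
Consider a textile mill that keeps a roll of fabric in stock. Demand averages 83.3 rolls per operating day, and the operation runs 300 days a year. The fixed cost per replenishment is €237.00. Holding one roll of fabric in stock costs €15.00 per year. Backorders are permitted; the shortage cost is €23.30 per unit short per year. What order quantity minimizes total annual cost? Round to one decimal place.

Annual demand D = 83.3 × 300 = 24,990.
With planned backorders, Q* = √(2DS/H) · √((H+B)/B).
√(2DS/H) = √(2 × 24,990 × 237 / 15) = 888.642.
√((H+B)/B) = √((15+23.3)/23.3) = 1.2821.
Q* ≈ 1139.326.

Q* ≈ 1,139.3 rolls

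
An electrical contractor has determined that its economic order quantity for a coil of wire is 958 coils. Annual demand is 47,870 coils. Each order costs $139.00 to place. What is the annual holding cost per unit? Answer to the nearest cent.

Invert the EOQ relation Q*² = 2DS/H.
From Q* = √(2DS/H): H = 2DS / Q*² = 2 × 47,870 × 139 / 958² = 14.5003.

H ≈ $14.50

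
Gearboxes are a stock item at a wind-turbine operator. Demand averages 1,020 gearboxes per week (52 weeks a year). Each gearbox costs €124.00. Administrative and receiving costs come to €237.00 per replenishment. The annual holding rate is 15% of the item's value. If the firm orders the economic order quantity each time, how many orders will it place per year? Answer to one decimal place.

N ≈ 45.6 orders per year

Annual demand D = 1,020 × 52 = 53,040.
Holding cost H = 0.15 × €124.00 = €18.6000 per unit per year.
Q* = √(2DS/H) = √(2 × 53,040 × 237 / 18.6) ≈ 1162.61.
Orders per year = D / Q* = 53,040 / 1162.61 ≈ 45.621.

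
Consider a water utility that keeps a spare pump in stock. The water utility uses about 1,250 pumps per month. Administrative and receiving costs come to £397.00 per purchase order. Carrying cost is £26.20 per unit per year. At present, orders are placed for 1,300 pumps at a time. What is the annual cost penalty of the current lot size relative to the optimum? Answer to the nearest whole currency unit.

Annual demand D = 1,250 × 12 = 15,000.
EOQ = √(2DS/H) = √(2 × 15,000 × 397 / 26.2) ≈ 674.23.
Cost at Q* = (D/Q*)S + (Q*/2)H = √(2DSH) ≈ £17,664.71.
Cost at Q = 1,300: (15,000/1,300)×397 + (1,300/2)×26.2 = £4,580.77 + £17,030.00 = £21,610.77.
Excess = £21,610.77 − £17,664.71 = £3,946.06.

Extra cost ≈ £3,946 per year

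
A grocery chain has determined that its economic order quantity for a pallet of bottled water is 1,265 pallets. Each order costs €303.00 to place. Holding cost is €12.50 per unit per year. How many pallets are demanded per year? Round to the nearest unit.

D ≈ 33,008 pallets per year

Invert the EOQ relation Q*² = 2DS/H.
From Q* = √(2DS/H): D = Q*²H / (2S) = 1,265² × 12.5 / (2 × 303) = 33007.941.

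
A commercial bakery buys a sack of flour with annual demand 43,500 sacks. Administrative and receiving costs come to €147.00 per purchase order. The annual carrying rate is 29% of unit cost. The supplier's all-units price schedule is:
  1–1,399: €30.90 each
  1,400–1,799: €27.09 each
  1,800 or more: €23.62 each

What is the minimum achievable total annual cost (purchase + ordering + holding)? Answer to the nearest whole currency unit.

Holding cost per unit per year at price C is H = 0.29·C.
Candidates are each tier's EOQ (if it falls in that tier) and each price-break quantity.
EOQ at €30.90 = 1194.6 (feasible in tier 1): TC = 43,500×€30.90 + (43,500/1194.6)×147 + (1194.6/2)×0.29×€30.90 = €1,354,855.24.
EOQ at €27.09 = 1275.9 < 1400, so use break Q=1400: TC = 43,500×€27.09 + (43,500/1400.0)×147 + (1400.0/2)×0.29×€27.09 = €1,188,481.77.
EOQ at €23.62 = 1366.4 < 1800, so use break Q=1800: TC = 43,500×€23.62 + (43,500/1800.0)×147 + (1800.0/2)×0.29×€23.62 = €1,037,187.32.
Lowest total cost among the candidates is at Q = 1800.0.

TC* ≈ €1,037,187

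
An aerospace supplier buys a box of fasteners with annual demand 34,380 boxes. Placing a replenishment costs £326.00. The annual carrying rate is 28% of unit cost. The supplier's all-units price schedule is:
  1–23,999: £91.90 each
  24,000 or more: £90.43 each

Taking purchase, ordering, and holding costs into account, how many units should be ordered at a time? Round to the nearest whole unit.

Holding cost per unit per year at price C is H = 0.28·C.
Candidates are each tier's EOQ (if it falls in that tier) and each price-break quantity.
EOQ at £91.90 = 933.3 (feasible in tier 1): TC = 34,380×£91.90 + (34,380/933.3)×326 + (933.3/2)×0.28×£91.90 = £3,183,538.71.
EOQ at £90.43 = 940.9 < 24000, so use break Q=24000: TC = 34,380×£90.43 + (34,380/24000.0)×326 + (24000.0/2)×0.28×£90.43 = £3,413,295.20.
Lowest total cost is £3,183,538.71 at Q = 933.3.

Q* ≈ 933 boxes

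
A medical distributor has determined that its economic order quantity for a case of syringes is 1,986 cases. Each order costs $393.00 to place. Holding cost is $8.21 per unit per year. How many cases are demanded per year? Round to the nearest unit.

D ≈ 41,198 cases per year

Invert the EOQ relation Q*² = 2DS/H.
From Q* = √(2DS/H): D = Q*²H / (2S) = 1,986² × 8.21 / (2 × 393) = 41198.281.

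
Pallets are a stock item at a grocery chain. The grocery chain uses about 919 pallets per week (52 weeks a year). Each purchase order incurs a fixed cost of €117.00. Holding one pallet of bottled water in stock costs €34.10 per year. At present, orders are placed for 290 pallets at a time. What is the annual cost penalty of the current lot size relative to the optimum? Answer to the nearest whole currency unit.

Annual demand D = 919 × 52 = 47,788.
EOQ = √(2DS/H) = √(2 × 47,788 × 117 / 34.1) ≈ 572.65.
Cost at Q* = (D/Q*)S + (Q*/2)H = √(2DSH) ≈ €19,527.41.
Cost at Q = 290: (47,788/290)×117 + (290/2)×34.1 = €19,279.99 + €4,944.50 = €24,224.49.
Excess = €24,224.49 − €19,527.41 = €4,697.08.

Extra cost ≈ €4,697 per year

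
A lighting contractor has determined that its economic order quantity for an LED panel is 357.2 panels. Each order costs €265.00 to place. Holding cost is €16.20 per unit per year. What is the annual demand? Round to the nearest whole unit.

Invert the EOQ relation Q*² = 2DS/H.
From Q* = √(2DS/H): D = Q*²H / (2S) = 357.2² × 16.2 / (2 × 265) = 3899.977.

D ≈ 3,900 panels per year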